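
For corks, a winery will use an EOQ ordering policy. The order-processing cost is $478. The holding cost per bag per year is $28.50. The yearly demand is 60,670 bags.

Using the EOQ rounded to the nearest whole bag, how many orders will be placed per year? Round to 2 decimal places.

Q* = √(2·D·S / H) = √(2·60,670·478 / 28.5) = √2,035,106.0 ≈ 1,426.57 → Q = 1,427
Orders per year = D/Q = 60,670 / 1,427 = 42.516

42.52 orders per year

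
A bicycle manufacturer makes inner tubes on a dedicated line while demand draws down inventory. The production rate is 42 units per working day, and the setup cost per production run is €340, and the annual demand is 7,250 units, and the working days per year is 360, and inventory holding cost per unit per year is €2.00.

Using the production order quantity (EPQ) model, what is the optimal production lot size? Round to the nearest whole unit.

Daily demand d = 7,250/360 = 20.139; p = 42; 1 − d/p = 0.52050
EPQ = √(2DS / (H(1 − d/p)))
    = √(2 × 7,250 × 340 / (2 × 0.52050)) ≈ 2,176.19

2,176 units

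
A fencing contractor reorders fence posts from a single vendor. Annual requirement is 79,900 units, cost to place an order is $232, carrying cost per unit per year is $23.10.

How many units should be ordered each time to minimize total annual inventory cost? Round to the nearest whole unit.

Optimal lot size Q* = (2 × 79,900 × $232 / $23.1)^½ ≈ 1,266.85

1,267 units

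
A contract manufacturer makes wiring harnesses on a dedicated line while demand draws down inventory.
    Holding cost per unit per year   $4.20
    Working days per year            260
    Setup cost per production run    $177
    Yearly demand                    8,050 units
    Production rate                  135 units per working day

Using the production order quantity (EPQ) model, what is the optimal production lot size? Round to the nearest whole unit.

938 units

d = 8,050/260 = 30.9615 units/day;  effective holding cost H(1 − d/p) = 4.2·(1 − 30.9615/135) = 3.23675
Q* = √(2DS / H_eff) = √(2·8,050·177 / 3.23675) ≈ 938.31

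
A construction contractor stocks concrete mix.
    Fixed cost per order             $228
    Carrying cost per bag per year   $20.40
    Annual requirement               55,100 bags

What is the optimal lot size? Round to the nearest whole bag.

2DS/H = 2·55,100·228/20.4 = 1,231,647.06
EOQ = √1,231,647.06 ≈ 1,109.80

1,110 bags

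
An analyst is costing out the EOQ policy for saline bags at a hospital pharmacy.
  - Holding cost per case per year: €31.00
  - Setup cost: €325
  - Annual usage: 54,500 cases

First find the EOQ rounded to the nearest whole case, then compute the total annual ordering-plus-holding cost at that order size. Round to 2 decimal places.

Optimal lot size Q* = (2 × 54,500 × €325 / €31)^½ ≈ 1,068.99 → Q = 1,069 cases
Annual ordering cost = (D/Q)·S = (54,500/1,069) × 325 = €16,569.22
Annual holding cost  = (Q/2)·H = (1,069/2) × 31 = €16,569.50
Total = €16,569.22 + €16,569.50 = €33,138.72

€33,138.72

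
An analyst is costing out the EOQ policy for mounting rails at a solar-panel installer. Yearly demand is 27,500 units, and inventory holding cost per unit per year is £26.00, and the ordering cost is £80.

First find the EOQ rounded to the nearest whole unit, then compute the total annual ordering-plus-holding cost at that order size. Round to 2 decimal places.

EOQ = √(2DS/H) = √(2 × 27,500 × 80 / 26)
    = √(169,230.77) ≈ 411.38 → Q = 411 units
Annual ordering cost = (D/Q)·S = (27,500/411) × 80 = £5,352.80
Annual holding cost  = (Q/2)·H = (411/2) × 26 = £5,343.00
Total = £5,352.80 + £5,343.00 = £10,695.80

£10,695.80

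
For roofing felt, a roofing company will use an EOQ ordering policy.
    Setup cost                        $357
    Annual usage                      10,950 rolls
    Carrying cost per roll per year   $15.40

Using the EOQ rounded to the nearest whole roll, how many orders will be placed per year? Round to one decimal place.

15.4 orders per year

2DS/H = 2·10,950·357/15.4 = 507,681.82
EOQ = √507,681.82 ≈ 712.52 → Q = 713
N = D/Q = 10,950/713 ≈ 15.358 orders/yr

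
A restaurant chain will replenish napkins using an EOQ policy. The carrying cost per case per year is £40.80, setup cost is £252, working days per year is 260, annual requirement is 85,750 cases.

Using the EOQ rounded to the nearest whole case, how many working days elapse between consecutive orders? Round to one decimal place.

2DS/H = 2·85,750·252/40.8 = 1,059,264.71
EOQ = √1,059,264.71 ≈ 1,029.21 → Q = 1,029 cases
Days between orders = 260 / (D/Q) = 260 / 83.333 ≈ 3.120

3.1 days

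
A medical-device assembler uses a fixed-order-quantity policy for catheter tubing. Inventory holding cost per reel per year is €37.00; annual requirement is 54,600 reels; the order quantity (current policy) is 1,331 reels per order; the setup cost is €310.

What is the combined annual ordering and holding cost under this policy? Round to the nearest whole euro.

€37,340

Ordering: D/Q × S = 54,600/1,331 × €310 = €12,716.75
Holding:  Q/2 × H = 1,331/2 × €37 = €24,623.50
Total = €12,716.75 + €24,623.50 = €37,340.25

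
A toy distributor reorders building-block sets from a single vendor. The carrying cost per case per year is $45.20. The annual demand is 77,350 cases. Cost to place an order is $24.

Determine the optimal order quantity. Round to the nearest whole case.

EOQ = √(2DS/H) = √(2 × 77,350 × 24 / 45.2)
    = √(82,141.59) ≈ 286.60

287 cases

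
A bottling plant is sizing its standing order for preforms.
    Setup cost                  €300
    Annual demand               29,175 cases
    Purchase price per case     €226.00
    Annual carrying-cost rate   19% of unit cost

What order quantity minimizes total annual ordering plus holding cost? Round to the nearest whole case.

H = i·C = 0.19 × €226 = €42.9400 per case-year
Optimal lot size Q* = (2 × 29,175 × €300 / €42.94)^½ ≈ 638.48

638 cases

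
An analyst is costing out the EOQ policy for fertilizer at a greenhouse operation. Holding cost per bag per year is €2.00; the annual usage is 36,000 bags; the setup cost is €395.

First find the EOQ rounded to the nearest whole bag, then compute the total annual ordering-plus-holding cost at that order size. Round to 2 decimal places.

2DS/H = 2·36,000·395/2 = 14,220,000.00
EOQ = √14,220,000.00 ≈ 3,770.94 → Q = 3,771 bags
Ordering: D/Q × S = 36,000/3,771 × €395 = €3,770.88
Holding:  Q/2 × H = 3,771/2 × €2 = €3,771.00
Total = €3,770.88 + €3,771.00 = €7,541.88

€7,541.88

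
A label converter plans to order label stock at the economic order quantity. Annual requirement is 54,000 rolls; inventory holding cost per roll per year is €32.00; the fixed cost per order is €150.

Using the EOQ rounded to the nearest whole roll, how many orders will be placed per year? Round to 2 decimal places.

75.84 orders per year

Q* = √(2·D·S / H) = √(2·54,000·150 / 32) = √506,250.0 ≈ 711.51 → Q = 712
Orders per year = D/Q = 54,000 / 712 = 75.843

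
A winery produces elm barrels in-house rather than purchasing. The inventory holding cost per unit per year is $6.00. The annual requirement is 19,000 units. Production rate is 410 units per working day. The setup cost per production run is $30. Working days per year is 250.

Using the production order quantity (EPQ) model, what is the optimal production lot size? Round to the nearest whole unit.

483 units

d = 19,000/250 = 76.0000 units/day;  effective holding cost H(1 − d/p) = 6·(1 − 76.0000/410) = 4.88780
Q* = √(2DS / H_eff) = √(2·19,000·30 / 4.88780) ≈ 482.94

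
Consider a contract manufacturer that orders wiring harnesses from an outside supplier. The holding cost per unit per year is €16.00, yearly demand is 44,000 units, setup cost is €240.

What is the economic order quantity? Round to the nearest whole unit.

1,149 units

EOQ = √(2DS/H) = √(2 × 44,000 × 240 / 16)
    = √(1,320,000.00) ≈ 1,148.91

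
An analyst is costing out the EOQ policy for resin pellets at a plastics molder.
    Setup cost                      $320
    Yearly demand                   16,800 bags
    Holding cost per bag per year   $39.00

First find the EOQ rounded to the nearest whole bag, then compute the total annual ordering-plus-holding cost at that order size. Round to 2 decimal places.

Q* = √(2·D·S / H) = √(2·16,800·320 / 39) = √275,692.3 ≈ 525.06 → Q = 525 bags
Orders/yr = 16,800/525 = 32.000; ordering cost = 32.000 × $320 = $10,240.00
Average inventory = 525/2 = 262.5; holding cost = 262.5 × $39 = $10,237.50
Total = $10,240.00 + $10,237.50 = $20,477.50

$20,477.50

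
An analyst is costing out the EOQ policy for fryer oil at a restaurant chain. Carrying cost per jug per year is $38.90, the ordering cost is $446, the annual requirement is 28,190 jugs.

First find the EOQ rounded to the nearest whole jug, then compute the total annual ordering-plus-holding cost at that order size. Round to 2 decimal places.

Q* = √(2·D·S / H) = √(2·28,190·446 / 38.9) = √646,413.4 ≈ 804.00 → Q = 804 jugs
Orders/yr = 28,190/804 = 35.062; ordering cost = 35.062 × $446 = $15,637.74
Average inventory = 804/2 = 402; holding cost = 402 × $38.9 = $15,637.80
Total = $15,637.74 + $15,637.80 = $31,275.54

$31,275.54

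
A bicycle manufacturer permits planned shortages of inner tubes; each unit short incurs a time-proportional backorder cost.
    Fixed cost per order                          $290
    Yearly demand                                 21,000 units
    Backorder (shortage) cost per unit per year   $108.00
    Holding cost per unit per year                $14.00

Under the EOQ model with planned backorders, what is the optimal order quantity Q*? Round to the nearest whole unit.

991 units

Basic EOQ = √(2·21,000·290/14) = 932.738
Backorder adjustment √((H+b)/b) = √((14+108)/108) = 1.0628
Q* = 932.738 × 1.0628 ≈ 991.35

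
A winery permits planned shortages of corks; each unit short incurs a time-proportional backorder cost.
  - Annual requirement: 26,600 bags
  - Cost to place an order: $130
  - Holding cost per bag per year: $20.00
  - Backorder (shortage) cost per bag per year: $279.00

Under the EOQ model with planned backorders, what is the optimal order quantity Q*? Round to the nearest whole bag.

Basic EOQ = √(2·26,600·130/20) = 588.048
Backorder adjustment √((H+b)/b) = √((20+279)/279) = 1.0352
Q* = 588.048 × 1.0352 ≈ 608.76

609 bags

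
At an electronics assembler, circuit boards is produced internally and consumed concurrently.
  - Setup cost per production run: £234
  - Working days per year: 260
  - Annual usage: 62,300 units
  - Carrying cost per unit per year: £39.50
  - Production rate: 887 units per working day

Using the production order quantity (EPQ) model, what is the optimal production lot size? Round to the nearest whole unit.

Daily demand d = 62,300/260 = 239.615; p = 887; 1 − d/p = 0.72986
EPQ = √(2DS / (H(1 − d/p)))
    = √(2 × 62,300 × 234 / (39.5 × 0.72986)) ≈ 1,005.66

1,006 units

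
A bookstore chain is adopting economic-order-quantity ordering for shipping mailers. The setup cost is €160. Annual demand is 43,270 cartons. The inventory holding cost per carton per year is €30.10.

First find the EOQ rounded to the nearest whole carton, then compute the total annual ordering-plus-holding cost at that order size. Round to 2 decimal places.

Q* = √(2·D·S / H) = √(2·43,270·160 / 30.1) = √460,013.3 ≈ 678.24 → Q = 678 cartons
Orders/yr = 43,270/678 = 63.820; ordering cost = 63.820 × €160 = €10,211.21
Average inventory = 678/2 = 339; holding cost = 339 × €30.1 = €10,203.90
Total = €10,211.21 + €10,203.90 = €20,415.11

€20,415.11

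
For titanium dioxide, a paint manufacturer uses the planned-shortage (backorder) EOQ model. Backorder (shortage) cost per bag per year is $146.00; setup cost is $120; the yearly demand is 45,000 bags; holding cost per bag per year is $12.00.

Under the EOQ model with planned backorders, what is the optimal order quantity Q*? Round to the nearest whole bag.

Basic EOQ = √(2·45,000·120/12) = 948.683
Backorder adjustment √((H+b)/b) = √((12+146)/146) = 1.0403
Q* = 948.683 × 1.0403 ≈ 986.90

987 bags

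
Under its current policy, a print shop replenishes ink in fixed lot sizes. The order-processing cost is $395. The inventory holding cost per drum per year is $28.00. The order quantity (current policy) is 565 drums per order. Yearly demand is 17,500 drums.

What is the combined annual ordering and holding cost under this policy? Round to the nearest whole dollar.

$20,145

Ordering: D/Q × S = 17,500/565 × $395 = $12,234.51
Holding:  Q/2 × H = 565/2 × $28 = $7,910.00
Total = $12,234.51 + $7,910.00 = $20,144.51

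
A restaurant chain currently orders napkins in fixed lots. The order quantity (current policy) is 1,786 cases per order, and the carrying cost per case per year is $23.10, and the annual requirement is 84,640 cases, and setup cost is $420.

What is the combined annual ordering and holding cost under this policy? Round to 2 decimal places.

Orders/yr = 84,640/1,786 = 47.391; ordering cost = 47.391 × $420 = $19,904.14
Average inventory = 1,786/2 = 893; holding cost = 893 × $23.1 = $20,628.30
Total = $19,904.14 + $20,628.30 = $40,532.44

$40,532.44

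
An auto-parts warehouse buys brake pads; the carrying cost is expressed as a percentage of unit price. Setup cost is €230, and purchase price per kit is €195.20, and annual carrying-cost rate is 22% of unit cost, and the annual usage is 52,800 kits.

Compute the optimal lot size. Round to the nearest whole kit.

752 kits

Holding cost per kit per year: H = 22% × €195.2 = €42.9440
Q* = √(2·D·S / H) = √(2·52,800·230 / 42.944) = √565,573.8 ≈ 752.05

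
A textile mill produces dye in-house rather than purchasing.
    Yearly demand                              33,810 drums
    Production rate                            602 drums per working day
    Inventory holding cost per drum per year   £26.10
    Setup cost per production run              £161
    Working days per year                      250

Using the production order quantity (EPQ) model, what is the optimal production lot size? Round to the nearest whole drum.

Daily demand d = 33,810/250 = 135.240; p = 602; 1 − d/p = 0.77535
EPQ = √(2DS / (H(1 − d/p)))
    = √(2 × 33,810 × 161 / (26.1 × 0.77535)) ≈ 733.47

733 drums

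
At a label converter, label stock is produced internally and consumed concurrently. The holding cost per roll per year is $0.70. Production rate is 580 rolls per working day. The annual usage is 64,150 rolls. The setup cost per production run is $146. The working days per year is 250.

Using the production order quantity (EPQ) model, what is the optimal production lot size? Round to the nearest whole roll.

Daily demand d = 64,150/250 = 256.600; p = 580; 1 − d/p = 0.55759
EPQ = √(2DS / (H(1 − d/p)))
    = √(2 × 64,150 × 146 / (0.7 × 0.55759)) ≈ 6,927.63

6,928 rolls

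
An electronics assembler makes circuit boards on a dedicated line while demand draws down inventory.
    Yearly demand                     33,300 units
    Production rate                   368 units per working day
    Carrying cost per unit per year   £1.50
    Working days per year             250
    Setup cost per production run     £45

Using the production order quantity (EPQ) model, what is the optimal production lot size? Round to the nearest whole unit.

1,770 units

Daily demand d = 33,300/250 = 133.200; p = 368; 1 − d/p = 0.63804
EPQ = √(2DS / (H(1 − d/p)))
    = √(2 × 33,300 × 45 / (1.5 × 0.63804)) ≈ 1,769.59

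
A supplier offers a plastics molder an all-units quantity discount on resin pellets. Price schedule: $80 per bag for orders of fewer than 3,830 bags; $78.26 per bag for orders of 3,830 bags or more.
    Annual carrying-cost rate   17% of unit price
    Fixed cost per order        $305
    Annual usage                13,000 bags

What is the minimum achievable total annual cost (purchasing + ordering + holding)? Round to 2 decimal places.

H₁ = 17%×$80 = $13.6000;  H₂ = 17%×$78.26 = $13.3042
EOQ₁ = √(2×13,000×305/13.6000) = 763.60  (< 3,830, feasible at tier 1)
EOQ₂ = √(2×13,000×305/13.3042) = 772.04  (< 3,830 → use Q = 3,830 at tier-2 price)
TC(tier 1 (EOQ₁), Q≈763.6) = $1,050,384.99
TC(tier 2, Q≈3,830.0) = $1,043,892.79
Minimum at tier 2: $1,043,892.79

$1,043,892.79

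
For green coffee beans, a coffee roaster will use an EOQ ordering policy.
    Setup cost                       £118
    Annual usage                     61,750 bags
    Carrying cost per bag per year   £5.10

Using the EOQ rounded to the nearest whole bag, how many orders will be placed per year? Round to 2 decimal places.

EOQ = √(2DS/H) = √(2 × 61,750 × 118 / 5.1)
    = √(2,857,450.98) ≈ 1,690.40 → Q = 1,690
Orders per year = D/Q = 61,750 / 1,690 = 36.538

36.54 orders per year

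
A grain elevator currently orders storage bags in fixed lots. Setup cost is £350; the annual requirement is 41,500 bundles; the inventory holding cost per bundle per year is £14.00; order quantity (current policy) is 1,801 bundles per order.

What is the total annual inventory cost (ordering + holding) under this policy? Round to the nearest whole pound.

£20,672

Annual ordering cost = (D/Q)·S = (41,500/1,801) × 350 = £8,064.96
Annual holding cost  = (Q/2)·H = (1,801/2) × 14 = £12,607.00
Total = £8,064.96 + £12,607.00 = £20,671.96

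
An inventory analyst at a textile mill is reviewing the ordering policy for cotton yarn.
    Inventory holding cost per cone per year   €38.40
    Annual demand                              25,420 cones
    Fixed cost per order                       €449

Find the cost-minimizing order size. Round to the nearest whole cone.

Optimal lot size Q* = (2 × 25,420 × €449 / €38.4)^½ ≈ 771.01

771 cones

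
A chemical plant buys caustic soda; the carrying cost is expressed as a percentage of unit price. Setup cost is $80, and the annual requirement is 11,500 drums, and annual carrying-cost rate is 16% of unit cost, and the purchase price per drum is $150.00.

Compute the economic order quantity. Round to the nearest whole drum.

Holding cost per drum per year: H = 16% × $150 = $24.0000
2DS/H = 2·11,500·80/24 = 76,666.67
EOQ = √76,666.67 ≈ 276.89

277 drums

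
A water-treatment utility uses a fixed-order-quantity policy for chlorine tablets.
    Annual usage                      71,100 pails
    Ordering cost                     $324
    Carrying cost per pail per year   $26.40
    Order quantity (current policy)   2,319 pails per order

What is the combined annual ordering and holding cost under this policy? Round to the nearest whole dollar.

$40,545

Orders/yr = 71,100/2,319 = 30.660; ordering cost = 30.660 × $324 = $9,933.76
Average inventory = 2,319/2 = 1159.5; holding cost = 1159.5 × $26.4 = $30,610.80
Total = $9,933.76 + $30,610.80 = $40,544.56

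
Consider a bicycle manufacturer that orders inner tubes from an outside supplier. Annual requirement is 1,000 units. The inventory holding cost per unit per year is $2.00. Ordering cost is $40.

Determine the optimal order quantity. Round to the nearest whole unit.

EOQ = √(2DS/H) = √(2 × 1,000 × 40 / 2)
    = √(40,000.00) ≈ 200.00

200 units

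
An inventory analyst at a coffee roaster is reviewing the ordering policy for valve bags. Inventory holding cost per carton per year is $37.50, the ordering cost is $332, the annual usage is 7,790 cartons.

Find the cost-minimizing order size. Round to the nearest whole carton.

Optimal lot size Q* = (2 × 7,790 × $332 / $37.5)^½ ≈ 371.40

371 cartons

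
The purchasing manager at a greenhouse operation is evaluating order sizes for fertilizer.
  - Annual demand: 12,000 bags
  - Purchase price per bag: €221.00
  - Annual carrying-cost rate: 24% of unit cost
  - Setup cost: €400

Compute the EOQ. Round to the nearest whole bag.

Carrying cost H = €221 × 24% = €53.0400/bag/yr
Q* = √(2·D·S / H) = √(2·12,000·400 / 53.04) = √180,995.5 ≈ 425.44

425 bags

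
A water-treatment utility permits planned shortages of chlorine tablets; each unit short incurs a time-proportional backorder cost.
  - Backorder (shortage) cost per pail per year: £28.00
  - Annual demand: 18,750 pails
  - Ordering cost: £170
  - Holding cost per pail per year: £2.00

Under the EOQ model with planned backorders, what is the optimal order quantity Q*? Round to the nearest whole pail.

Basic EOQ = √(2·18,750·170/2) = 1,785.357
Backorder adjustment √((H+b)/b) = √((2+28)/28) = 1.0351
Q* = 1,785.357 × 1.0351 ≈ 1,848.02

1,848 pails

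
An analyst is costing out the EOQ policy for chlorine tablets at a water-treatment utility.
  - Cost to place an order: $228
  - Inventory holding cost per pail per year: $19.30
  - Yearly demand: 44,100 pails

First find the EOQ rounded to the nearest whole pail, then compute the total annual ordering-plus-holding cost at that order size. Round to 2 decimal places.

$19,700.64

2DS/H = 2·44,100·228/19.3 = 1,041,948.19
EOQ = √1,041,948.19 ≈ 1,020.76 → Q = 1,021 pails
Orders/yr = 44,100/1,021 = 43.193; ordering cost = 43.193 × $228 = $9,847.99
Average inventory = 1,021/2 = 510.5; holding cost = 510.5 × $19.3 = $9,852.65
Total = $9,847.99 + $9,852.65 = $19,700.64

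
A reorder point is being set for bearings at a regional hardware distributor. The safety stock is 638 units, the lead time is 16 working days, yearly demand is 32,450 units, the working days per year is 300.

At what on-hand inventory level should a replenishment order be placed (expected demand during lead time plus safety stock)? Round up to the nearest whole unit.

2,369 units

Daily demand d = 32,450 / 300 = 108.167 units/day
Demand during lead time = 108.167 × 16 = 1,730.67
Reorder point = 1,730.67 + 638 = 2,368.67 → round up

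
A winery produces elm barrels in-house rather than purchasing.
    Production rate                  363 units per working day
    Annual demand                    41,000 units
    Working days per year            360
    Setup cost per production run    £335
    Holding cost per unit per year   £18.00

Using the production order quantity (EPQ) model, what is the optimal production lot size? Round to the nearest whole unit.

d = 41,000/360 = 113.8889 units/day;  effective holding cost H(1 − d/p) = 18·(1 − 113.8889/363) = 12.35262
Q* = √(2DS / H_eff) = √(2·41,000·335 / 12.35262) ≈ 1,491.25

1,491 units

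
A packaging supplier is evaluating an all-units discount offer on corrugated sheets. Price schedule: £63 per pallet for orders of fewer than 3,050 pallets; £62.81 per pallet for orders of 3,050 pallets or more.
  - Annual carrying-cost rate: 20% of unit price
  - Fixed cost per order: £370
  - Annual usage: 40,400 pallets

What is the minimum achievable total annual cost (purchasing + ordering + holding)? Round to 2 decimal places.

H₁ = 20%×£63 = £12.6000;  H₂ = 20%×£62.81 = £12.5620
EOQ₁ = √(2×40,400×370/12.6000) = 1,540.36  (< 3,050, feasible at tier 1)
EOQ₂ = √(2×40,400×370/12.5620) = 1,542.68  (< 3,050 → use Q = 3,050 at tier-2 price)
TC(tier 1 (EOQ₁), Q≈1,540.4) = £2,564,608.49
TC(tier 2, Q≈3,050.0) = £2,561,582.03
Minimum at tier 2: £2,561,582.03

£2,561,582.03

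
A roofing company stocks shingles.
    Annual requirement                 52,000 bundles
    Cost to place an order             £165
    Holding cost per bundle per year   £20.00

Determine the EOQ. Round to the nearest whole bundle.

EOQ = √(2DS/H) = √(2 × 52,000 × 165 / 20)
    = √(858,000.00) ≈ 926.28

926 bundles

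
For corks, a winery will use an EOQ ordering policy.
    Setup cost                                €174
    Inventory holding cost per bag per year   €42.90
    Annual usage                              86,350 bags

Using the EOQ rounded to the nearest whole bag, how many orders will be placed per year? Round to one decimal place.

103.2 orders per year

EOQ = √(2DS/H) = √(2 × 86,350 × 174 / 42.9)
    = √(700,461.54) ≈ 836.94 → Q = 837
Orders per year = D/Q = 86,350 / 837 = 103.166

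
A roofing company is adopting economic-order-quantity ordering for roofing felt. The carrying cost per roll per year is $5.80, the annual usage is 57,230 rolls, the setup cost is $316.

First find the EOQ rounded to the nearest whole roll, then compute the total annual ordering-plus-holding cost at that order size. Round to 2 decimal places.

$14,483.86

Optimal lot size Q* = (2 × 57,230 × $316 / $5.8)^½ ≈ 2,497.22 → Q = 2,497 rolls
Orders/yr = 57,230/2,497 = 22.920; ordering cost = 22.920 × $316 = $7,242.56
Average inventory = 2,497/2 = 1248.5; holding cost = 1248.5 × $5.8 = $7,241.30
Total = $7,242.56 + $7,241.30 = $14,483.86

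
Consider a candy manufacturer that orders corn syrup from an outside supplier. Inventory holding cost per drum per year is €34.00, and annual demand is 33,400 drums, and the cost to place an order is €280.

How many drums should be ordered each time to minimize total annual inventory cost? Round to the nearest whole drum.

Q* = √(2·D·S / H) = √(2·33,400·280 / 34) = √550,117.6 ≈ 741.70

742 drums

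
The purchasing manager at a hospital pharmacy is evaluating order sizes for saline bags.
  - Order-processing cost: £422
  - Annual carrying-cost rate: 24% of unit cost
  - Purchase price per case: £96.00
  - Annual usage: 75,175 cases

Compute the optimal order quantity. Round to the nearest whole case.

Carrying cost H = £96 × 24% = £23.0400/case/yr
2DS/H = 2·75,175·422/23.04 = 2,753,806.42
EOQ = √2,753,806.42 ≈ 1,659.46

1,659 cases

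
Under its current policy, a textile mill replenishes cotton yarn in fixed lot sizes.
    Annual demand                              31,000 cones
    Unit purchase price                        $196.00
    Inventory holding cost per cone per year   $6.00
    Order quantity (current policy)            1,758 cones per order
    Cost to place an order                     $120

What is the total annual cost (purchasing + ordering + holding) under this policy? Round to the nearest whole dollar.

Orders/yr = 31,000/1,758 = 17.634; ordering cost = 17.634 × $120 = $2,116.04
Average inventory = 1,758/2 = 879; holding cost = 879 × $6 = $5,274.00
Purchase cost = D·C = 31,000 × 196 = $6,076,000.00
Total = $2,116.04 + $5,274.00 + $6,076,000.00 = $6,083,390.04

$6,083,390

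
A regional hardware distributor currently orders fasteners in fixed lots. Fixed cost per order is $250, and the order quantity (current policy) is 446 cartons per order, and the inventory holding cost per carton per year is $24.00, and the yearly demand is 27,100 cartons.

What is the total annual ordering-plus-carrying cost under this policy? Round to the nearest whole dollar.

$20,543

Annual ordering cost = (D/Q)·S = (27,100/446) × 250 = $15,190.58
Annual holding cost  = (Q/2)·H = (446/2) × 24 = $5,352.00
Total = $15,190.58 + $5,352.00 = $20,542.58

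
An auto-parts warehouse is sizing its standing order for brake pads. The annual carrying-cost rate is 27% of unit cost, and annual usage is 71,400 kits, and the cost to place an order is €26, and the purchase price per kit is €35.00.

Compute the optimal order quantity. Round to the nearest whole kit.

627 kits

H = i·C = 0.27 × €35 = €9.4500 per kit-year
EOQ = √(2DS/H) = √(2 × 71,400 × 26 / 9.45)
    = √(392,888.89) ≈ 626.81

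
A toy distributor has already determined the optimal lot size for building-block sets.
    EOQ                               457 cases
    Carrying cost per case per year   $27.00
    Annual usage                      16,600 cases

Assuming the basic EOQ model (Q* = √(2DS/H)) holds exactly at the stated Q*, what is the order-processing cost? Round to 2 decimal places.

$169.85

Since Q* = (2DS/H)^½, squaring gives Q*²·H = 2DS.
S = Q²H / (2D) = 457² × 27 / (2 × 16,600) = 169.8471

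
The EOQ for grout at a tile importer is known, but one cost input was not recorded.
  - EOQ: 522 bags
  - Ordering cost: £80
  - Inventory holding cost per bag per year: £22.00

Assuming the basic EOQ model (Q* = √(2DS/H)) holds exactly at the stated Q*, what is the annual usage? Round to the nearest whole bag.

Since Q* = (2DS/H)^½, squaring gives Q*²·H = 2DS.
D = Q²H / (2S) = 522² × 22 / (2 × 80) = 37,466.55

37,467 bags per year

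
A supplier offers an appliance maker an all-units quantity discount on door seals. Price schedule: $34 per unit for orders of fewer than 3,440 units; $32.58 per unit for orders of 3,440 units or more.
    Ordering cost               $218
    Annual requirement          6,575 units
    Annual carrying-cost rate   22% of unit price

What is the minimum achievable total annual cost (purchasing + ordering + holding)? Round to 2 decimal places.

$226,958.44

H₁ = 22%×$34 = $7.4800;  H₂ = 22%×$32.58 = $7.1676
EOQ₁ = √(2×6,575×218/7.4800) = 619.07  (< 3,440, feasible at tier 1)
EOQ₂ = √(2×6,575×218/7.1676) = 632.42  (< 3,440 → use Q = 3,440 at tier-2 price)
TC(tier 1 (EOQ₁), Q≈619.1) = $228,180.65
TC(tier 2, Q≈3,440.0) = $226,958.44
Minimum at tier 2: $226,958.44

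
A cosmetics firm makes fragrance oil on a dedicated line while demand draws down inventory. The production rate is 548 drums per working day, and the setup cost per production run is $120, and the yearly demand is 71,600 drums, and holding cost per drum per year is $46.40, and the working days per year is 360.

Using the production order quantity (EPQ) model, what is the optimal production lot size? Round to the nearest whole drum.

Daily demand d = 71,600/360 = 198.889; p = 548; 1 − d/p = 0.63706
EPQ = √(2DS / (H(1 − d/p)))
    = √(2 × 71,600 × 120 / (46.4 × 0.63706)) ≈ 762.45

762 drums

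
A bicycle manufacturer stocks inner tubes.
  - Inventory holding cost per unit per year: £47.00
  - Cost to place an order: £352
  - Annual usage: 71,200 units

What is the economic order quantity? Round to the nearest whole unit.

1,033 units

Optimal lot size Q* = (2 × 71,200 × £352 / £47)^½ ≈ 1,032.71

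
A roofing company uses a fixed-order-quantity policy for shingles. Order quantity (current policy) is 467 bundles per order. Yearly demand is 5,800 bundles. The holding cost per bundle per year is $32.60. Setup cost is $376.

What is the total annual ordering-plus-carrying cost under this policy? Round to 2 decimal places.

Annual ordering cost = (D/Q)·S = (5,800/467) × 376 = $4,669.81
Annual holding cost  = (Q/2)·H = (467/2) × 32.6 = $7,612.10
Total = $4,669.81 + $7,612.10 = $12,281.91

$12,281.91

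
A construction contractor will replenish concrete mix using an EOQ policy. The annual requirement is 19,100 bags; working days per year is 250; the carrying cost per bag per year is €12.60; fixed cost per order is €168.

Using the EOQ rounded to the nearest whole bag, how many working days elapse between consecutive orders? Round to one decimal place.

9.3 days

Optimal lot size Q* = (2 × 19,100 × €168 / €12.6)^½ ≈ 713.68 → Q = 714 bags
Days between orders = 250 / (D/Q) = 250 / 26.751 ≈ 9.346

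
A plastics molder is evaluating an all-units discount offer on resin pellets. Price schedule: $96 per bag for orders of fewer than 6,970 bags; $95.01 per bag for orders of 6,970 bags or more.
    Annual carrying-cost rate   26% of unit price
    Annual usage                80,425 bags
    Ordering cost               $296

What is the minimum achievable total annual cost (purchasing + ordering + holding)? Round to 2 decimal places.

H₁ = 26%×$96 = $24.9600;  H₂ = 26%×$95.01 = $24.7026
EOQ₁ = √(2×80,425×296/24.9600) = 1,381.13  (< 6,970, feasible at tier 1)
EOQ₂ = √(2×80,425×296/24.7026) = 1,388.31  (< 6,970 → use Q = 6,970 at tier-2 price)
TC(tier 1 (EOQ₁), Q≈1,381.1) = $7,755,272.97
TC(tier 2, Q≈6,970.0) = $7,730,683.28
Minimum at tier 2: $7,730,683.28

$7,730,683.28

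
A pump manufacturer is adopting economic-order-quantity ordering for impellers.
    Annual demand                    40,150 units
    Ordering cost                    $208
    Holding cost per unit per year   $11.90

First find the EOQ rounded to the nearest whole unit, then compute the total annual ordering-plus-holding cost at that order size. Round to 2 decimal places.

Q* = √(2·D·S / H) = √(2·40,150·208 / 11.9) = √1,403,563.0 ≈ 1,184.72 → Q = 1,185 units
Orders/yr = 40,150/1,185 = 33.882; ordering cost = 33.882 × $208 = $7,047.43
Average inventory = 1,185/2 = 592.5; holding cost = 592.5 × $11.9 = $7,050.75
Total = $7,047.43 + $7,050.75 = $14,098.18

$14,098.18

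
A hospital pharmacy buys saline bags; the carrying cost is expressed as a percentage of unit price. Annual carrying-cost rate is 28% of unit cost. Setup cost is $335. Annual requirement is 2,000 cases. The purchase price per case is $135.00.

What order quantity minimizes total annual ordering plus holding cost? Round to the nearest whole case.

188 cases

Holding cost per case per year: H = 28% × $135 = $37.8000
Optimal lot size Q* = (2 × 2,000 × $335 / $37.8)^½ ≈ 188.28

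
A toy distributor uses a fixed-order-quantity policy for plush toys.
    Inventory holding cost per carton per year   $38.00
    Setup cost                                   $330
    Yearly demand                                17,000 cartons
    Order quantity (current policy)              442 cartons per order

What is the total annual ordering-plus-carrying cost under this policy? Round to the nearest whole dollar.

Orders/yr = 17,000/442 = 38.462; ordering cost = 38.462 × $330 = $12,692.31
Average inventory = 442/2 = 221; holding cost = 221 × $38 = $8,398.00
Total = $12,692.31 + $8,398.00 = $21,090.31

$21,090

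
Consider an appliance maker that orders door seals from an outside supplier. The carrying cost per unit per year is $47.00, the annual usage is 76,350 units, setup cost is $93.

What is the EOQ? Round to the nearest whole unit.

550 units

Q* = √(2·D·S / H) = √(2·76,350·93 / 47) = √302,151.1 ≈ 549.68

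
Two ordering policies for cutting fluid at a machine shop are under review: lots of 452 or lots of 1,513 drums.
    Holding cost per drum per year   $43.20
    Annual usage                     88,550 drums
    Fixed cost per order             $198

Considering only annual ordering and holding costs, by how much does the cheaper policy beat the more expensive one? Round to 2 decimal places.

For each Q, cost = (D/Q)·S + (Q/2)·H.
TC(452) = (88,550/452)×198 + (452/2)×43.2 = $48,552.80
TC(1,513) = (88,550/1,513)×198 + (1,513/2)×43.2 = $44,268.97
Cheaper: Q = 1,513.  Difference = $4,283.83

$4,283.83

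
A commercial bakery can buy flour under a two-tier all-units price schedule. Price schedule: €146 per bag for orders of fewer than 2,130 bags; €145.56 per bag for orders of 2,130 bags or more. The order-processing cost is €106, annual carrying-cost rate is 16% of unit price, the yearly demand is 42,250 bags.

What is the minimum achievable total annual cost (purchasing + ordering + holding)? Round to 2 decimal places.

€6,176,816.01

H₁ = 16%×€146 = €23.3600;  H₂ = 16%×€145.56 = €23.2896
EOQ₁ = √(2×42,250×106/23.3600) = 619.22  (< 2,130, feasible at tier 1)
EOQ₂ = √(2×42,250×106/23.2896) = 620.16  (< 2,130 → use Q = 2,130 at tier-2 price)
TC(tier 1 (EOQ₁), Q≈619.2) = €6,182,964.98
TC(tier 2, Q≈2,130.0) = €6,176,816.01
Minimum at tier 2: €6,176,816.01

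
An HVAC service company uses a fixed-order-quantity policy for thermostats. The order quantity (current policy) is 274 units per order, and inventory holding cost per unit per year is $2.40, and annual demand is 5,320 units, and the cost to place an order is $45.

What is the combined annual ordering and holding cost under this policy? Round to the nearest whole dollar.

Orders/yr = 5,320/274 = 19.416; ordering cost = 19.416 × $45 = $873.72
Average inventory = 274/2 = 137; holding cost = 137 × $2.4 = $328.80
Total = $873.72 + $328.80 = $1,202.52

$1,203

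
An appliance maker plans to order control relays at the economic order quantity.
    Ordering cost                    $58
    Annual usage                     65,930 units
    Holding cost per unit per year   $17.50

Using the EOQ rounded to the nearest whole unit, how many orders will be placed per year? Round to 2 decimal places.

99.74 orders per year

Q* = √(2·D·S / H) = √(2·65,930·58 / 17.5) = √437,021.7 ≈ 661.08 → Q = 661
Orders per year = D/Q = 65,930 / 661 = 99.743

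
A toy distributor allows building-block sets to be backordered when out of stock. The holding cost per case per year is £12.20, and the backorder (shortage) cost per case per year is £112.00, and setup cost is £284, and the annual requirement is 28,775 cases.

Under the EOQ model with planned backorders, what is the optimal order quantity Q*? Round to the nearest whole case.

Q* = √(2DS/H) · √((H + b)/b)
   = √(2 × 28,775 × 284 / 12.2) · √((12.2 + 112) / 112)
   = 1,157.449 × 1.0531 ≈ 1,218.86

1,219 cases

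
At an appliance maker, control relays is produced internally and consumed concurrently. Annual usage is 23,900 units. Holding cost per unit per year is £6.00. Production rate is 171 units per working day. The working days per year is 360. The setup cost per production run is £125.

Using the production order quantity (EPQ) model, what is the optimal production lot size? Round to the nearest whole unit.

1,276 units

Daily demand d = 23,900/360 = 66.389; p = 171; 1 − d/p = 0.61176
EPQ = √(2DS / (H(1 − d/p)))
    = √(2 × 23,900 × 125 / (6 × 0.61176)) ≈ 1,275.86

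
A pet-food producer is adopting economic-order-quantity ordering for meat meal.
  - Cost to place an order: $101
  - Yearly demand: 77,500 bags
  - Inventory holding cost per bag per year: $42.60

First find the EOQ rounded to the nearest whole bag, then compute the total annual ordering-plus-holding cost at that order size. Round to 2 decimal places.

2DS/H = 2·77,500·101/42.6 = 367,488.26
EOQ = √367,488.26 ≈ 606.21 → Q = 606 bags
Annual ordering cost = (D/Q)·S = (77,500/606) × 101 = $12,916.67
Annual holding cost  = (Q/2)·H = (606/2) × 42.6 = $12,907.80
Total = $12,916.67 + $12,907.80 = $25,824.47

$25,824.47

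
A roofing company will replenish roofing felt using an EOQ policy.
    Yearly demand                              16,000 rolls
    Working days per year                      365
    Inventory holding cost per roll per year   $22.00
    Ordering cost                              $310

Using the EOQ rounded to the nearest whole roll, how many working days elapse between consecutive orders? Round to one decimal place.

15.3 days

Optimal lot size Q* = (2 × 16,000 × $310 / $22)^½ ≈ 671.50 → Q = 671 rolls
Days between orders = 365 / (D/Q) = 365 / 23.845 ≈ 15.307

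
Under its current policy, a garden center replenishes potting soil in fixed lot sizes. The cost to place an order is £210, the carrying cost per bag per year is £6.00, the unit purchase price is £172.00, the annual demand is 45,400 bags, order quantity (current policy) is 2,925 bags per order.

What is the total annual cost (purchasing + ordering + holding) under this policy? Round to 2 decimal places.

Annual ordering cost = (D/Q)·S = (45,400/2,925) × 210 = £3,259.49
Annual holding cost  = (Q/2)·H = (2,925/2) × 6 = £8,775.00
Purchase cost = D·C = 45,400 × 172 = £7,808,800.00
Total = £3,259.49 + £8,775.00 + £7,808,800.00 = £7,820,834.49

£7,820,834.49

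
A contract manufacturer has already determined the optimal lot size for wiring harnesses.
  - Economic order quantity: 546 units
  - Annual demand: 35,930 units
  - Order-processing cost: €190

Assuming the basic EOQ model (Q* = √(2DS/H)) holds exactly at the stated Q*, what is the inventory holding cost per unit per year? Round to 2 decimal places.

€45.80

From Q* = √(2DS/H) ⇒ Q*² = 2DS/H.
H = 2DS / Q² = 2 × 35,930 × 190 / 546² = 45.7990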